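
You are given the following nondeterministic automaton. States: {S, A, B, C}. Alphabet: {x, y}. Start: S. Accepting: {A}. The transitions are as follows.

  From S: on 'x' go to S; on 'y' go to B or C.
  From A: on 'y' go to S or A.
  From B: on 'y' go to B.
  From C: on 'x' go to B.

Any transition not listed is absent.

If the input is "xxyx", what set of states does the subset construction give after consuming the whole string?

{B}

Start in {S}.
Read 'x': {S} → {S}.
Read 'x': {S} → {S}.
Read 'y': {S} → {B, C}.
Read 'x': {B, C} → {B}.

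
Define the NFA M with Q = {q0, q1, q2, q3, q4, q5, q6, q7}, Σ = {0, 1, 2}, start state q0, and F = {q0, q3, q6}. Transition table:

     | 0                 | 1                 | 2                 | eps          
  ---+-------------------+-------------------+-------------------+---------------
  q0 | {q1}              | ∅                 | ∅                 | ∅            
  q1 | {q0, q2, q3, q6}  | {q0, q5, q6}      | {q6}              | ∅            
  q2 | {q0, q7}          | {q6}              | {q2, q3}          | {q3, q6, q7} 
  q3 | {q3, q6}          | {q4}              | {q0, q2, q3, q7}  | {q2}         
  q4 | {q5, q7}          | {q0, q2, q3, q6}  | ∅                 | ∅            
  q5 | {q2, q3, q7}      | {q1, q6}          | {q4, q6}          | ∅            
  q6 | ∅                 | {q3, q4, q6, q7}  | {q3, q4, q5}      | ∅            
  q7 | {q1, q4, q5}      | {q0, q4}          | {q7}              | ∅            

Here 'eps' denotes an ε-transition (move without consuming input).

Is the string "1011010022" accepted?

No

Start in {q0}.
Read '1': {q0} → ∅.
The set is empty and remains empty for the remaining 9 symbols.
The final set ∅ contains no accepting state.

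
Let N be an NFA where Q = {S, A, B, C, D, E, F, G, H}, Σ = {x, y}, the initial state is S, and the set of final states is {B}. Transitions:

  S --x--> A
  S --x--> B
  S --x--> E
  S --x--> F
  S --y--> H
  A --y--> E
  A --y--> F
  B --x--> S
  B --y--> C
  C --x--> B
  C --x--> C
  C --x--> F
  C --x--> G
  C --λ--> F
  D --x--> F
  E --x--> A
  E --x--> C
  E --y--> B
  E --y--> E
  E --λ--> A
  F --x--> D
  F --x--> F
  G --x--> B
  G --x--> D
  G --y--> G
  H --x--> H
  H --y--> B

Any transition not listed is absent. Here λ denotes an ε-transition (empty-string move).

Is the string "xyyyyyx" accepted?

Start in {S}.
Read 'x': S→{A, B, E, F}; now {A, B, E, F}.
Read 'y': A→{E, F}, B→{C}, E→{B, E}, F→∅; union {B, C, E, F}; ε-closure = {A, B, C, E, F}.
Read 'y': A→{E, F}, B→{C}, C→∅, E→{B, E}, F→∅; union {B, C, E, F}; ε-closure = {A, B, C, E, F}.
Read 'y': A→{E, F}, B→{C}, C→∅, E→{B, E}, F→∅; union {B, C, E, F}; ε-closure = {A, B, C, E, F}.
Read 'y': A→{E, F}, B→{C}, C→∅, E→{B, E}, F→∅; union {B, C, E, F}; ε-closure = {A, B, C, E, F}.
Read 'y': A→{E, F}, B→{C}, C→∅, E→{B, E}, F→∅; union {B, C, E, F}; ε-closure = {A, B, C, E, F}.
Read 'x': A→∅, B→{S}, C→{B, C, F, G}, E→{A, C}, F→{D, F}; now {S, A, B, C, D, F, G}.
The final set {S, A, B, C, D, F, G} contains the accepting state B.

Yes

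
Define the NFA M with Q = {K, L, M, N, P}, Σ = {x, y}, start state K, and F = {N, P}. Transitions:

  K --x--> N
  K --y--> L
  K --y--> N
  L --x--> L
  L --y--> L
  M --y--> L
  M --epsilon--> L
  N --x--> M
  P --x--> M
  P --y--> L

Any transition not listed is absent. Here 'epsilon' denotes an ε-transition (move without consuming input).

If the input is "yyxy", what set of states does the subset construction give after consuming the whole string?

Start in {K}.
Read 'y': K→{L, N}; now {L, N}.
Read 'y': L→{L}, N→∅; now {L}.
Read 'x': L→{L}; now {L}.
Read 'y': L→{L}; now {L}.

{L}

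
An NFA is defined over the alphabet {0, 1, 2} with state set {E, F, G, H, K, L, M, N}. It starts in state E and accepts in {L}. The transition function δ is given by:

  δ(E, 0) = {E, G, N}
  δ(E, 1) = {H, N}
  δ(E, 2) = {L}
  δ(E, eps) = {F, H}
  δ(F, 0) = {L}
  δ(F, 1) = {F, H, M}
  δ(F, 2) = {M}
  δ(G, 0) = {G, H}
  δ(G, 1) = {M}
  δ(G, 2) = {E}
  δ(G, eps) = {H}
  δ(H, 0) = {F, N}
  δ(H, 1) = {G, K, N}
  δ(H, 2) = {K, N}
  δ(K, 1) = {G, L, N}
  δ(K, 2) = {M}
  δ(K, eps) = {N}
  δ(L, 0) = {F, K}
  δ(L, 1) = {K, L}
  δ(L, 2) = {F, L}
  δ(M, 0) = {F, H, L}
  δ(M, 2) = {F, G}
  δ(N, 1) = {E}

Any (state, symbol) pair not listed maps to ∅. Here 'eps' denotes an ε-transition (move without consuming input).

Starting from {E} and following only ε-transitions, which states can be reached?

Begin with {E}.
ε-move E → F; add F.
ε-move E → H; add H.

{E, F, H}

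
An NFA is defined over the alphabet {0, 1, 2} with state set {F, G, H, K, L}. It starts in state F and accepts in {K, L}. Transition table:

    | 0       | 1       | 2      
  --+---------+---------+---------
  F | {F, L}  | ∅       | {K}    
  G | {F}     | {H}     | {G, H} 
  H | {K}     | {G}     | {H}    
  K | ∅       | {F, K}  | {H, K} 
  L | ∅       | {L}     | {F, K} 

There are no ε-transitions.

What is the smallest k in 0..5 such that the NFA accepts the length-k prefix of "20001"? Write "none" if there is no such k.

1

Start in {F}.
Read '2': F→{K}; now {K}.
None of the earlier sets intersect F, but {K} does.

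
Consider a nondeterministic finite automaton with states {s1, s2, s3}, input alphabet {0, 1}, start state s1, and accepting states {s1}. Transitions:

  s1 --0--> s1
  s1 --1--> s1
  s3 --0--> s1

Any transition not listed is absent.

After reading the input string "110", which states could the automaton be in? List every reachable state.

{s1}

Start in {s1}.
Read '1': {s1} → {s1}.
Read '1': {s1} → {s1}.
Read '0': {s1} → {s1}.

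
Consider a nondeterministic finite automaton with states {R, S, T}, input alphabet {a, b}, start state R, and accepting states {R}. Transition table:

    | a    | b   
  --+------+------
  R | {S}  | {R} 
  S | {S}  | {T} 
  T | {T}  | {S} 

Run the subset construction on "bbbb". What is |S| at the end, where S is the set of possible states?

1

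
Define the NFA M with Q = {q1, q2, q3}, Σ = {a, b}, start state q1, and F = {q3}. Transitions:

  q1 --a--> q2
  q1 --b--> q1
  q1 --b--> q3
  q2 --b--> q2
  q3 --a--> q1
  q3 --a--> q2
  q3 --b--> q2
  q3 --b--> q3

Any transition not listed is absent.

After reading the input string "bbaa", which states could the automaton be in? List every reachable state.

Start in {q1}.
Read 'b': {q1} → {q1, q3}.
Read 'b': {q1, q3} → {q1, q2, q3}.
Read 'a': {q1, q2, q3} → {q1, q2}.
Read 'a': {q1, q2} → {q2}.

{q2}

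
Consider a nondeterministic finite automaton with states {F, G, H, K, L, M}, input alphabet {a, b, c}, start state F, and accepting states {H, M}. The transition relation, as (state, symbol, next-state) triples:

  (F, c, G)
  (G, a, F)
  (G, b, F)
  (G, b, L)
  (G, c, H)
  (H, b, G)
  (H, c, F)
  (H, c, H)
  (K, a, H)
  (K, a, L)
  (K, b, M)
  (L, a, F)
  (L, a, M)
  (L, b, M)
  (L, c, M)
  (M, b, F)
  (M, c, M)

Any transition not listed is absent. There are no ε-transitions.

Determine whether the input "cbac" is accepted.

Yes

Start in {F}.
Read 'c': {F} → {G}.
Read 'b': {G} → {F, L}.
Read 'a': {F, L} → {F, M}.
Read 'c': {F, M} → {G, M}.
The final set {G, M} contains the accepting state M.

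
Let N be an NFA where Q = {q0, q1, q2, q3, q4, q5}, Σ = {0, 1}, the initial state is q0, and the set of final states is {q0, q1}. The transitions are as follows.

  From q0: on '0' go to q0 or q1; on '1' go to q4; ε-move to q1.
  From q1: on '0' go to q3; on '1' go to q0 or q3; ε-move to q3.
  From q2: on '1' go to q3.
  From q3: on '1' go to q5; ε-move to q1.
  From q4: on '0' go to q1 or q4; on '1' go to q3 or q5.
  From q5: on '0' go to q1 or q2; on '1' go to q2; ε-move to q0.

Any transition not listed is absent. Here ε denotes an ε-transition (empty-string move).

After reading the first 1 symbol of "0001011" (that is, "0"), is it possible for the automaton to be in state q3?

Yes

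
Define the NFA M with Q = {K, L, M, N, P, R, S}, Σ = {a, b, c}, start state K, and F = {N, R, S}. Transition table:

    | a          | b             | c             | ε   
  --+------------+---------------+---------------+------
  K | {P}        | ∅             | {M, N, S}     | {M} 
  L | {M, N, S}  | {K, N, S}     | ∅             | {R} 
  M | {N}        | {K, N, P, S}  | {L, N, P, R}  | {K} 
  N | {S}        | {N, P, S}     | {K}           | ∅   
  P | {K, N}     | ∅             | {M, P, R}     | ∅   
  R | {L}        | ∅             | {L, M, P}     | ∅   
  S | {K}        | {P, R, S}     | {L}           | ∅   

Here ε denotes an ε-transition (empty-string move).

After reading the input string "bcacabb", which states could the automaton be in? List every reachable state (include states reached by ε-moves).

Start: ε-closure({K}) = {K, M}.
Read 'b': K→∅, M→{K, N, P, S}; union {K, N, P, S}; ε-closure = {K, M, N, P, S}.
Read 'c': K→{M, N, S}, M→{L, N, P, R}, N→{K}, P→{M, P, R}, S→{L}; now {K, L, M, N, P, R, S}.
Read 'a': K→{P}, L→{M, N, S}, M→{N}, N→{S}, P→{K, N}, R→{L}, S→{K}; union {K, L, M, N, P, S}; ε-closure = {K, L, M, N, P, R, S}.
Read 'c': K→{M, N, S}, L→∅, M→{L, N, P, R}, N→{K}, P→{M, P, R}, R→{L, M, P}, S→{L}; now {K, L, M, N, P, R, S}.
Read 'a': K→{P}, L→{M, N, S}, M→{N}, N→{S}, P→{K, N}, R→{L}, S→{K}; union {K, L, M, N, P, S}; ε-closure = {K, L, M, N, P, R, S}.
Read 'b': K→∅, L→{K, N, S}, M→{K, N, P, S}, N→{N, P, S}, P→∅, R→∅, S→{P, R, S}; union {K, N, P, R, S}; ε-closure = {K, M, N, P, R, S}.
Read 'b': K→∅, M→{K, N, P, S}, N→{N, P, S}, P→∅, R→∅, S→{P, R, S}; union {K, N, P, R, S}; ε-closure = {K, M, N, P, R, S}.

{K, M, N, P, R, S}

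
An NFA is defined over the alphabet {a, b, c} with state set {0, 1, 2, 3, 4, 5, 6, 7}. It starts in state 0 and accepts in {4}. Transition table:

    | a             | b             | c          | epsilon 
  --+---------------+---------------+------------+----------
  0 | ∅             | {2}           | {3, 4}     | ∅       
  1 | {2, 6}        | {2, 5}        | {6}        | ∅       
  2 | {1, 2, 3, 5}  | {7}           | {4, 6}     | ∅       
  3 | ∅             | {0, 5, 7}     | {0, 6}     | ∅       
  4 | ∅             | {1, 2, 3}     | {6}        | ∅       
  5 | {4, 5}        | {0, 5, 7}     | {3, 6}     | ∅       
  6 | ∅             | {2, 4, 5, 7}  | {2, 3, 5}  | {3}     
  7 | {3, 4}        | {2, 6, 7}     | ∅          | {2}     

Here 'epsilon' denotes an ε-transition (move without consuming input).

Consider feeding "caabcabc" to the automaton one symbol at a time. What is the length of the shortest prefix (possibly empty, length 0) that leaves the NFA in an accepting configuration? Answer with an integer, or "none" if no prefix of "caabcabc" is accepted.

Start in {0}.
Read 'c': {0} → {3, 4}.
None of the earlier sets intersect F, but {3, 4} does.

1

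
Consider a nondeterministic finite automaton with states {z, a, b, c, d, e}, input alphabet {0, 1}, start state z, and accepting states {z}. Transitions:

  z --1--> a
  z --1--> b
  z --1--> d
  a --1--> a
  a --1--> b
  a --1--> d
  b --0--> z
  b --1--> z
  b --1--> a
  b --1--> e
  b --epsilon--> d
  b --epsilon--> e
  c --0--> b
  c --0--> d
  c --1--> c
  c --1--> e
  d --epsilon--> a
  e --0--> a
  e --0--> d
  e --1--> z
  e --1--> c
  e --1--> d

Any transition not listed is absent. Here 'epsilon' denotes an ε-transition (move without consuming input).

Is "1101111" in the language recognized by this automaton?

Yes

Start in {z}.
Read '1': z→{a, b, d}; union {a, b, d}; ε-closure = {a, b, d, e}.
Read '1': a→{a, b, d}, b→{z, a, e}, d→∅, e→{z, c, d}; now {z, a, b, c, d, e}.
Read '0': z→∅, a→∅, b→{z}, c→{b, d}, d→∅, e→{a, d}; union {z, a, b, d}; ε-closure = {z, a, b, d, e}.
Read '1': z→{a, b, d}, a→{a, b, d}, b→{z, a, e}, d→∅, e→{z, c, d}; now {z, a, b, c, d, e}.
Read '1': z→{a, b, d}, a→{a, b, d}, b→{z, a, e}, c→{c, e}, d→∅, e→{z, c, d}; now {z, a, b, c, d, e}.
Read '1': z→{a, b, d}, a→{a, b, d}, b→{z, a, e}, c→{c, e}, d→∅, e→{z, c, d}; now {z, a, b, c, d, e}.
Read '1': z→{a, b, d}, a→{a, b, d}, b→{z, a, e}, c→{c, e}, d→∅, e→{z, c, d}; now {z, a, b, c, d, e}.
The final set {z, a, b, c, d, e} contains the accepting state z.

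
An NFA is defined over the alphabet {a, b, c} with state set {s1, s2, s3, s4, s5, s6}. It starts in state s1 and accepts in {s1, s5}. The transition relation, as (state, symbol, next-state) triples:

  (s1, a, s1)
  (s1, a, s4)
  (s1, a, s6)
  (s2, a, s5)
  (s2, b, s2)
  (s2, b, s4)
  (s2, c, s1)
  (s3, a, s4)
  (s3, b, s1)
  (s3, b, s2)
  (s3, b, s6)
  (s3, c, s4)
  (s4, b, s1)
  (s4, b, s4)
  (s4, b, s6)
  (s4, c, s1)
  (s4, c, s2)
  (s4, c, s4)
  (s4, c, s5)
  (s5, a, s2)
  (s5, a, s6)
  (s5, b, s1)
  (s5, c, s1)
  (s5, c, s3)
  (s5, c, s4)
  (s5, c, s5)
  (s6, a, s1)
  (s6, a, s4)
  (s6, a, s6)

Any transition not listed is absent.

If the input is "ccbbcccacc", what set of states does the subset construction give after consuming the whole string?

∅

Start in {s1}.
Read 'c': s1→∅; now ∅.
The set is empty and remains empty for the remaining 9 symbols.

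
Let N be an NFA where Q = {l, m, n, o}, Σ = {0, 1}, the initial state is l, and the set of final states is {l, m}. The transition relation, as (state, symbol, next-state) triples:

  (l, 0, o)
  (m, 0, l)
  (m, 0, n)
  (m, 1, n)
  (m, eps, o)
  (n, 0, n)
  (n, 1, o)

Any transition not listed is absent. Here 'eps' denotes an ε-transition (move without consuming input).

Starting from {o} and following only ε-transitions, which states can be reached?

Begin with {o}.
No ε-moves leave this set, so the closure equals the set itself.

{o}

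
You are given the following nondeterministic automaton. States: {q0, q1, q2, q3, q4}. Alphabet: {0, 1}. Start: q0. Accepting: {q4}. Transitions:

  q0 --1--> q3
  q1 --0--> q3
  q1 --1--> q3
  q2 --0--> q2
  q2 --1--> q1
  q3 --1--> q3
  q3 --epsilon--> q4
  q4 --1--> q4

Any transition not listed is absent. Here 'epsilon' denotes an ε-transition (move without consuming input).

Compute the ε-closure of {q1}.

Begin with {q1}.
No ε-moves leave this set, so the closure equals the set itself.

{q1}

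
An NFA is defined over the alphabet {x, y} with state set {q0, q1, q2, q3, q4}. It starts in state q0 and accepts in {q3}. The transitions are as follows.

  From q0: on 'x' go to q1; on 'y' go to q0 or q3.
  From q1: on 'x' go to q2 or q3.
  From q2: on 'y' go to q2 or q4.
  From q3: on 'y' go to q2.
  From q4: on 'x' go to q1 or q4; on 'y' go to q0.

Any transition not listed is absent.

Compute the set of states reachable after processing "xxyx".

{q1, q4}

Start in {q0}.
Read 'x': {q0} → {q1}.
Read 'x': {q1} → {q2, q3}.
Read 'y': {q2, q3} → {q2, q4}.
Read 'x': {q2, q4} → {q1, q4}.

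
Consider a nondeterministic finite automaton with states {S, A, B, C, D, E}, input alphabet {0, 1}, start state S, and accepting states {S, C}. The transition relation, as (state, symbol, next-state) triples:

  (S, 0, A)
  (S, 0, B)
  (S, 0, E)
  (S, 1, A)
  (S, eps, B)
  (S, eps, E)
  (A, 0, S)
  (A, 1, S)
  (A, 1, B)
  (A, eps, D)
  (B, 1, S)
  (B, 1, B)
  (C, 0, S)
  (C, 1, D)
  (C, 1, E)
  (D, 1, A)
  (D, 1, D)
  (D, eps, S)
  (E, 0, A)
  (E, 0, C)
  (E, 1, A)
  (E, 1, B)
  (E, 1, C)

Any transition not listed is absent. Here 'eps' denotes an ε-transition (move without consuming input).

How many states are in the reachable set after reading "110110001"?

6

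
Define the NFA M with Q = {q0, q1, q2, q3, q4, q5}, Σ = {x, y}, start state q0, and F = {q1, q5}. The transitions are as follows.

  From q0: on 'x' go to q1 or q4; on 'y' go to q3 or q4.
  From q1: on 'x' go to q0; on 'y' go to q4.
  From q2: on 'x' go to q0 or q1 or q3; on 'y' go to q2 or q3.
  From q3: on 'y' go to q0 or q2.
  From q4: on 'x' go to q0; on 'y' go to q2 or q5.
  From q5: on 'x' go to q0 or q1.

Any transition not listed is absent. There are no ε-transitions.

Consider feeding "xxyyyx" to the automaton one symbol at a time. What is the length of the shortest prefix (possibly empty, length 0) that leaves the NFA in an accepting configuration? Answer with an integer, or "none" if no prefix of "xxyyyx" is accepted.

Start in {q0}.
Read 'x': {q0} → {q1, q4}.
None of the earlier sets intersect F, but {q1, q4} does.

1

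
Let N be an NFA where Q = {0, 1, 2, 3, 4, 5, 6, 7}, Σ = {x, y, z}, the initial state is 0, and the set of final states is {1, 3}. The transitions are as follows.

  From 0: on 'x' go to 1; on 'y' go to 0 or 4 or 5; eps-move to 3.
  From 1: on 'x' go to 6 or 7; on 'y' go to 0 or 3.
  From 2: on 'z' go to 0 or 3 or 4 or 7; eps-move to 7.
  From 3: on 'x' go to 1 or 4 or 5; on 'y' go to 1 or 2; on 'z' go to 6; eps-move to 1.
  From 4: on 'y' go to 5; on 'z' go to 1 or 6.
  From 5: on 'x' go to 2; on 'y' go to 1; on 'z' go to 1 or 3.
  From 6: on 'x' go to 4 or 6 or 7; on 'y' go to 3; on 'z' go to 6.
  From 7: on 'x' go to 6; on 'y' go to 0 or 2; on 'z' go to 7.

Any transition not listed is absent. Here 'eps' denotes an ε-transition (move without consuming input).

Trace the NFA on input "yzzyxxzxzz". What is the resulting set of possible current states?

{6, 7}

Start: ε-closure({0}) = {0, 1, 3}.
Read 'y': {0, 1, 3} → {0, 1, 2, 3, 4, 5, 7}.
Read 'z': {0, 1, 2, 3, 4, 5, 7} → {0, 1, 3, 4, 6, 7}.
Read 'z': {0, 1, 3, 4, 6, 7} → {1, 6, 7}.
Read 'y': {1, 6, 7} → {0, 1, 2, 3, 7}.
Read 'x': {0, 1, 2, 3, 7} → {1, 4, 5, 6, 7}.
Read 'x': {1, 4, 5, 6, 7} → {2, 4, 6, 7}.
Read 'z': {2, 4, 6, 7} → {0, 1, 3, 4, 6, 7}.
Read 'x': {0, 1, 3, 4, 6, 7} → {1, 4, 5, 6, 7}.
Read 'z': {1, 4, 5, 6, 7} → {1, 3, 6, 7}.
Read 'z': {1, 3, 6, 7} → {6, 7}.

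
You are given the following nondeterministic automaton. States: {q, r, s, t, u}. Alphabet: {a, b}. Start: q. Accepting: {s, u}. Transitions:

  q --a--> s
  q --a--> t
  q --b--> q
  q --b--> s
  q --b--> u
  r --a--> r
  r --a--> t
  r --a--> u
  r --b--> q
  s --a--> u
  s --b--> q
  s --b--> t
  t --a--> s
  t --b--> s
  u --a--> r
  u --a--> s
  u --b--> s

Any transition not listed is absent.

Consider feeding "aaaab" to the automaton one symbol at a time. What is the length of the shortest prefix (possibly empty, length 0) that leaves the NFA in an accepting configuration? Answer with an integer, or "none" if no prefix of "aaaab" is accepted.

1

Start in {q}.
Read 'a': q→{s, t}; now {s, t}.
None of the earlier sets intersect F, but {s, t} does.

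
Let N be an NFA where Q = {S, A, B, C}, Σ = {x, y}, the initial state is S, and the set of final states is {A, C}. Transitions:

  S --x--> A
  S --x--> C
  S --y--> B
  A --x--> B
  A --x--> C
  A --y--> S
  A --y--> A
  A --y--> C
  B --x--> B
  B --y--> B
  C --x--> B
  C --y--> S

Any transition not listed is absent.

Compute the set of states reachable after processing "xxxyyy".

{B}

Start in {S}.
Read 'x': S→{A, C}; now {A, C}.
Read 'x': A→{B, C}, C→{B}; now {B, C}.
Read 'x': B→{B}, C→{B}; now {B}.
Read 'y': B→{B}; now {B}.
Read 'y': B→{B}; now {B}.
Read 'y': B→{B}; now {B}.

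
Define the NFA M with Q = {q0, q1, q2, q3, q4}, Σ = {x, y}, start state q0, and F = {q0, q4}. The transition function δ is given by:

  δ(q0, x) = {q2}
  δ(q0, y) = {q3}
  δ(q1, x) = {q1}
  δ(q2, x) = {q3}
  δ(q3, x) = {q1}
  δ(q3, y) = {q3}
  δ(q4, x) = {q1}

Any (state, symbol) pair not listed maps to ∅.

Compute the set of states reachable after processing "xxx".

{q1}

Start in {q0}.
Read 'x': q0→{q2}; now {q2}.
Read 'x': q2→{q3}; now {q3}.
Read 'x': q3→{q1}; now {q1}.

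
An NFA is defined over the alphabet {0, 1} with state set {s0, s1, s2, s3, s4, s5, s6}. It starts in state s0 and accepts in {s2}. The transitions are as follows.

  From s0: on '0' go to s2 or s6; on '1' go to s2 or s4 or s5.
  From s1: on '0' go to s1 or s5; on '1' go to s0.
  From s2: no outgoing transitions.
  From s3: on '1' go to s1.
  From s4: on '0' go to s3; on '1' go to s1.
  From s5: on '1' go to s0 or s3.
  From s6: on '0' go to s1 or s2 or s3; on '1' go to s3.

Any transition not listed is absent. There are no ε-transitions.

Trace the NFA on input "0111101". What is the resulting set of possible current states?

{s1}

Start in {s0}.
Read '0': {s0} → {s2, s6}.
Read '1': {s2, s6} → {s3}.
Read '1': {s3} → {s1}.
Read '1': {s1} → {s0}.
Read '1': {s0} → {s2, s4, s5}.
Read '0': {s2, s4, s5} → {s3}.
Read '1': {s3} → {s1}.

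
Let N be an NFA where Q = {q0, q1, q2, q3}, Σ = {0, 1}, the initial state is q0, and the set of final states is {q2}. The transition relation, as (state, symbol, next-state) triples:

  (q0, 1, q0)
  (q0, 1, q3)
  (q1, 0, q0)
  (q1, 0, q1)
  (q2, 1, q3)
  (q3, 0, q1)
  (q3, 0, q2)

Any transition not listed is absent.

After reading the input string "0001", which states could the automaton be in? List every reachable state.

Start in {q0}.
Read '0': {q0} → ∅.
The set is empty and remains empty for the remaining 3 symbols.

∅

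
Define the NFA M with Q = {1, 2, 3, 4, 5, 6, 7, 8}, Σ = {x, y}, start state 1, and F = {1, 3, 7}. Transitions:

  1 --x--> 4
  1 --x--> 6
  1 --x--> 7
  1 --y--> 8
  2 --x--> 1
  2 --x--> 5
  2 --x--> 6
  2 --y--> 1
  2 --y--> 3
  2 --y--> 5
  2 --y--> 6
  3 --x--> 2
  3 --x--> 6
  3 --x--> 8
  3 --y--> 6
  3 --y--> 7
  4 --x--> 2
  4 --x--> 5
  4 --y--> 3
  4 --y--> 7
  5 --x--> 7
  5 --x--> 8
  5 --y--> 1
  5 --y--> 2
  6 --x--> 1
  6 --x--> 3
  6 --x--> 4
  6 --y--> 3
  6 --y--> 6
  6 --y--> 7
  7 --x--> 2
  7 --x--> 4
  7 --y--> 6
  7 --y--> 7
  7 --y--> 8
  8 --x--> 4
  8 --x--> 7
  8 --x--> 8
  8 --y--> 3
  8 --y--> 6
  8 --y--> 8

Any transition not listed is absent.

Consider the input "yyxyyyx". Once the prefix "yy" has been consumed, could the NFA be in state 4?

No

Start in {1}.
Read 'y': 1→{8}; now {8}.
Read 'y': 8→{3, 6, 8}; now {3, 6, 8}.
State 4 is not in {3, 6, 8}.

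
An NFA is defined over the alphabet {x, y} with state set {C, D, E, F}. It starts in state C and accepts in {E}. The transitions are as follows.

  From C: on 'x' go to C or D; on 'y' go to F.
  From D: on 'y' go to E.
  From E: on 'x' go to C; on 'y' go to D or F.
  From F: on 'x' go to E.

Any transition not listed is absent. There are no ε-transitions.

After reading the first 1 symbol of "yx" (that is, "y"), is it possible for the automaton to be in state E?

Start in {C}.
Read 'y': {C} → {F}.
State E is not in {F}.

No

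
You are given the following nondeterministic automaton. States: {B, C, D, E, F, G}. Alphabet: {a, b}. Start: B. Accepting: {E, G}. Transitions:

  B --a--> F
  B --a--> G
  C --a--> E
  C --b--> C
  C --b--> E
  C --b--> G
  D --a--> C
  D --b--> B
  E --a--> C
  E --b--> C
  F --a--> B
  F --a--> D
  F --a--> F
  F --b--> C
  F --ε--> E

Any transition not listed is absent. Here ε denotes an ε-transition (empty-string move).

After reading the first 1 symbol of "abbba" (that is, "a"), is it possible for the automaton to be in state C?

No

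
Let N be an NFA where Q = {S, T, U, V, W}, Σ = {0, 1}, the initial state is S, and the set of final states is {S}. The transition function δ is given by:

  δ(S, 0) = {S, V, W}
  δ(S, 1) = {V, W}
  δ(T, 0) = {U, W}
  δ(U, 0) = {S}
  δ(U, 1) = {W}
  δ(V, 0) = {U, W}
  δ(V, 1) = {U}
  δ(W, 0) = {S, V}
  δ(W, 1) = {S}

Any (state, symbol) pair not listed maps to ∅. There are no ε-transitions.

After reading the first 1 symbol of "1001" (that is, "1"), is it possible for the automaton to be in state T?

Start in {S}.
Read '1': S→{V, W}; now {V, W}.
State T is not in {V, W}.

No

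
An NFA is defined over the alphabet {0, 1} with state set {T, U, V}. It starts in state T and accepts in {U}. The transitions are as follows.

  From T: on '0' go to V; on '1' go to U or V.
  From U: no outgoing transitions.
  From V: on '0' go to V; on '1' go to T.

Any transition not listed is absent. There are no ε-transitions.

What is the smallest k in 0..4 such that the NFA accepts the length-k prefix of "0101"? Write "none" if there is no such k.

Start in {T}.
Read '0': {T} → {V}.
Read '1': {V} → {T}.
Read '0': {T} → {V}.
Read '1': {V} → {T}.
No reachable set along the way intersects F.

none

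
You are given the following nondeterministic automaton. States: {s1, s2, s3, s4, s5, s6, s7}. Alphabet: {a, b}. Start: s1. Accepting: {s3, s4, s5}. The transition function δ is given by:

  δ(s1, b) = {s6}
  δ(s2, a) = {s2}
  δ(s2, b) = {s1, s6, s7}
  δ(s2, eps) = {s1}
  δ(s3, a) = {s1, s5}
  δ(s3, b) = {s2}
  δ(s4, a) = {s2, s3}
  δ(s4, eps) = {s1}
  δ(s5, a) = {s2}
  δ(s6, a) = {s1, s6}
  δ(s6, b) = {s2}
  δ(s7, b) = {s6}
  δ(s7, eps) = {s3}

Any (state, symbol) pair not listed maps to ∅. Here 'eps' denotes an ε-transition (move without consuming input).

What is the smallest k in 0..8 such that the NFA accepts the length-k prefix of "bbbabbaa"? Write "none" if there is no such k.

3

Start in {s1}.
Read 'b': {s1} → {s6}.
Read 'b': {s6} → {s1, s2}.
Read 'b': {s1, s2} → {s1, s3, s6, s7}.
None of the earlier sets intersect F, but {s1, s3, s6, s7} does.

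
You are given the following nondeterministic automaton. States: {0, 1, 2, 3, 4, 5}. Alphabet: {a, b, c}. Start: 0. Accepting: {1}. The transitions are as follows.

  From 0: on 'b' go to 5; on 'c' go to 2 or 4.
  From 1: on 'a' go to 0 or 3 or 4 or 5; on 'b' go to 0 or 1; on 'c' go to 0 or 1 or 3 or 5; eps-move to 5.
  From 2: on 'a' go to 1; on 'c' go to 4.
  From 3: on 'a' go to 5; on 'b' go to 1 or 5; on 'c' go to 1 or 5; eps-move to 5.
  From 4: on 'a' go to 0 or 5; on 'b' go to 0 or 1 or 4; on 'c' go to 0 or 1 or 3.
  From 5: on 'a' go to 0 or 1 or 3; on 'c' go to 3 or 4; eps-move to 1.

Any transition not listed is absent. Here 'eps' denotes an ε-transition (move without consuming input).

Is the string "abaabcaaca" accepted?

No

Start in {0}.
Read 'a': {0} → ∅.
The set is empty and remains empty for the remaining 9 symbols.
The final set ∅ contains no accepting state.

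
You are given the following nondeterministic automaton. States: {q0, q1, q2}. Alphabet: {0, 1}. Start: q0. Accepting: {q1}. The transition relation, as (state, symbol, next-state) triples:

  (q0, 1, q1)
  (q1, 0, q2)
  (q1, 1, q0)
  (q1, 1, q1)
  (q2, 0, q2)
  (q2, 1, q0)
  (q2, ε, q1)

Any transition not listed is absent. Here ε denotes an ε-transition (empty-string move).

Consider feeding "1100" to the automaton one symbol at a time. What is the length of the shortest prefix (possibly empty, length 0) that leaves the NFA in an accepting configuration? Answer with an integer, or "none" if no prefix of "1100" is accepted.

1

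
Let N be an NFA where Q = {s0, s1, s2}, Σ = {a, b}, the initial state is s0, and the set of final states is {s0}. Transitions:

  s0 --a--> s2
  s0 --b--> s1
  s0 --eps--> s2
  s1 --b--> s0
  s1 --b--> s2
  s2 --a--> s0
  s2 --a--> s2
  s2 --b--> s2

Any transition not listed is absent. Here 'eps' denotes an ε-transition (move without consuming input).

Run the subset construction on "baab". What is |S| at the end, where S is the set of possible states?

Start: ε-closure({s0}) = {s0, s2}.
Read 'b': s0→{s1}, s2→{s2}; now {s1, s2}.
Read 'a': s1→∅, s2→{s0, s2}; now {s0, s2}.
Read 'a': s0→{s2}, s2→{s0, s2}; now {s0, s2}.
Read 'b': s0→{s1}, s2→{s2}; now {s1, s2}.
That set has 2 states.

2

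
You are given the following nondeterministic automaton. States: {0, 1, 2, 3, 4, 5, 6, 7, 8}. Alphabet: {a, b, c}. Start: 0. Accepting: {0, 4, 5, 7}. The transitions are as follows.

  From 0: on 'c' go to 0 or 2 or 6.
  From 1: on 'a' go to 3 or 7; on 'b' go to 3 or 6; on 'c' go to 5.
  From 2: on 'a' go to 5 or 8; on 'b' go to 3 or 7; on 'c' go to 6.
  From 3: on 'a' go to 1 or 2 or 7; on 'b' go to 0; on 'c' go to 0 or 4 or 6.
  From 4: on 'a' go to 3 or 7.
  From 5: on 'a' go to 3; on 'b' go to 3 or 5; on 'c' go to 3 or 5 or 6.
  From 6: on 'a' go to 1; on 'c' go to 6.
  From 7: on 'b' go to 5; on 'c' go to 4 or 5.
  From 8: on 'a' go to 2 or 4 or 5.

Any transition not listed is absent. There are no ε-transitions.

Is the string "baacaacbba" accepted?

Start in {0}.
Read 'b': {0} → ∅.
The set is empty and remains empty for the remaining 9 symbols.
The final set ∅ contains no accepting state.

No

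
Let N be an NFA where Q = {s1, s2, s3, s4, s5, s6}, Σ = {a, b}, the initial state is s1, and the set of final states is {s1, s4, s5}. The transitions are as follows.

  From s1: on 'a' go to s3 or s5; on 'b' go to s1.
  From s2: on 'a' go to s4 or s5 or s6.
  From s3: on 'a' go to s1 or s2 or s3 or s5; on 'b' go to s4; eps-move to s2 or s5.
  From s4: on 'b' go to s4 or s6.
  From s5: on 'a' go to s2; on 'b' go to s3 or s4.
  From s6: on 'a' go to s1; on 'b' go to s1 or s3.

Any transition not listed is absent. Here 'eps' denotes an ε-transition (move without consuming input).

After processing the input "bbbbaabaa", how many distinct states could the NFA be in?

6

Start in {s1}.
Read 'b': {s1} → {s1}.
Read 'b': {s1} → {s1}.
Read 'b': {s1} → {s1}.
Read 'b': {s1} → {s1}.
Read 'a': {s1} → {s2, s3, s5}.
Read 'a': {s2, s3, s5} → {s1, s2, s3, s4, s5, s6}.
Read 'b': {s1, s2, s3, s4, s5, s6} → {s1, s2, s3, s4, s5, s6}.
Read 'a': {s1, s2, s3, s4, s5, s6} → {s1, s2, s3, s4, s5, s6}.
Read 'a': {s1, s2, s3, s4, s5, s6} → {s1, s2, s3, s4, s5, s6}.
That set has 6 states.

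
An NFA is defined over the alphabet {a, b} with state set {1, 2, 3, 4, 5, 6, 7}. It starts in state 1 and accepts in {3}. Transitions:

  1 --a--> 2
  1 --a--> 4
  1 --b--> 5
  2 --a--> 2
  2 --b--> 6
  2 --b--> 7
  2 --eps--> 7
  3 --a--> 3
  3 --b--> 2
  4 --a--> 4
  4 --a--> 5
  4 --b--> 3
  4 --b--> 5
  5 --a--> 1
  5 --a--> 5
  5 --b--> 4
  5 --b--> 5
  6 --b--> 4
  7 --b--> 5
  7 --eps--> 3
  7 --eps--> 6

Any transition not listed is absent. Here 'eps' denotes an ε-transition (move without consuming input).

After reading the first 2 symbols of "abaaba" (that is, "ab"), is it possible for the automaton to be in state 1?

Start in {1}.
Read 'a': {1} → {2, 3, 4, 6, 7}.
Read 'b': {2, 3, 4, 6, 7} → {2, 3, 4, 5, 6, 7}.
State 1 is not in {2, 3, 4, 5, 6, 7}.

No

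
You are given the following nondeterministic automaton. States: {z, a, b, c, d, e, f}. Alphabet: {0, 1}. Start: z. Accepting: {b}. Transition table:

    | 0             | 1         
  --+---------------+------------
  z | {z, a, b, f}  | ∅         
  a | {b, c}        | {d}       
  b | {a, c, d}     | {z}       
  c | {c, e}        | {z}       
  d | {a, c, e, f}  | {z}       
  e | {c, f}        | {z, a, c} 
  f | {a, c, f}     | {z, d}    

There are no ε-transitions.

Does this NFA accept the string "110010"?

No

Start in {z}.
Read '1': {z} → ∅.
The set is empty and remains empty for the remaining 5 symbols.
The final set ∅ contains no accepting state.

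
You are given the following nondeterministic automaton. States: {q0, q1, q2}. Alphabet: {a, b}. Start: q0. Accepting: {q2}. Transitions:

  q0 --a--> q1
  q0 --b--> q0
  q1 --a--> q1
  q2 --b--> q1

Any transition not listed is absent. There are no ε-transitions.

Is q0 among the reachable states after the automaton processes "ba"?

Start in {q0}.
Read 'b': {q0} → {q0}.
Read 'a': {q0} → {q1}.
State q0 is not in {q1}.

No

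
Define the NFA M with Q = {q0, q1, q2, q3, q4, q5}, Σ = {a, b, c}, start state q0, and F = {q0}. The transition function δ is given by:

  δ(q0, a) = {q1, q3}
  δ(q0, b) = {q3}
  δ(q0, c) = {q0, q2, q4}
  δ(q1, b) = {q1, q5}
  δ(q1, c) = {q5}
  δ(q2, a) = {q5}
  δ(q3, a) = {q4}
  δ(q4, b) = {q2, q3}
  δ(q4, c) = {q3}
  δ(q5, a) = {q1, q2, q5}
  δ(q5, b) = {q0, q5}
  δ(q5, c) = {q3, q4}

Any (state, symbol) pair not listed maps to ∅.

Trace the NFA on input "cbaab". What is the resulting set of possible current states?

{q0, q1, q5}

Start in {q0}.
Read 'c': q0→{q0, q2, q4}; now {q0, q2, q4}.
Read 'b': q0→{q3}, q2→∅, q4→{q2, q3}; now {q2, q3}.
Read 'a': q2→{q5}, q3→{q4}; now {q4, q5}.
Read 'a': q4→∅, q5→{q1, q2, q5}; now {q1, q2, q5}.
Read 'b': q1→{q1, q5}, q2→∅, q5→{q0, q5}; now {q0, q1, q5}.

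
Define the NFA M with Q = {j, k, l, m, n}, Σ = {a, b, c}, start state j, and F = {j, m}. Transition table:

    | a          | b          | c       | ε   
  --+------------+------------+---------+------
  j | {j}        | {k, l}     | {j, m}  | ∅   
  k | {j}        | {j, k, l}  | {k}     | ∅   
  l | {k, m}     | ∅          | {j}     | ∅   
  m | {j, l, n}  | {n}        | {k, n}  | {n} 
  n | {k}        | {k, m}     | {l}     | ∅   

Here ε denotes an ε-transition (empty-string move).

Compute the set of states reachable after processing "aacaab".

{j, k, l, m, n}

Start in {j}.
Read 'a': j→{j}; now {j}.
Read 'a': j→{j}; now {j}.
Read 'c': j→{j, m}; union {j, m}; ε-closure = {j, m, n}.
Read 'a': j→{j}, m→{j, l, n}, n→{k}; now {j, k, l, n}.
Read 'a': j→{j}, k→{j}, l→{k, m}, n→{k}; union {j, k, m}; ε-closure = {j, k, m, n}.
Read 'b': j→{k, l}, k→{j, k, l}, m→{n}, n→{k, m}; now {j, k, l, m, n}.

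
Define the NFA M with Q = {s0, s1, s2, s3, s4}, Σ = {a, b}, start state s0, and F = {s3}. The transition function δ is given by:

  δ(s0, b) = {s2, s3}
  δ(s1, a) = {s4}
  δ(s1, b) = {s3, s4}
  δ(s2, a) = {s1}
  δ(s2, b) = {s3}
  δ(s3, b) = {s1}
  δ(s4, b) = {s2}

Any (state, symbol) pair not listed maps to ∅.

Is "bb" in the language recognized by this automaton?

Start in {s0}.
Read 'b': {s0} → {s2, s3}.
Read 'b': {s2, s3} → {s1, s3}.
The final set {s1, s3} contains the accepting state s3.

Yes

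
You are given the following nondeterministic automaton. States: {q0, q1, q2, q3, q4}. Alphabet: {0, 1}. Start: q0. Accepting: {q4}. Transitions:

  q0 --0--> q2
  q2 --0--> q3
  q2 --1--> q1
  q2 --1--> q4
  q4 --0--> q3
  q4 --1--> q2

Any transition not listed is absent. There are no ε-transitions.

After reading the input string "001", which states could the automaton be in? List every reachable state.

∅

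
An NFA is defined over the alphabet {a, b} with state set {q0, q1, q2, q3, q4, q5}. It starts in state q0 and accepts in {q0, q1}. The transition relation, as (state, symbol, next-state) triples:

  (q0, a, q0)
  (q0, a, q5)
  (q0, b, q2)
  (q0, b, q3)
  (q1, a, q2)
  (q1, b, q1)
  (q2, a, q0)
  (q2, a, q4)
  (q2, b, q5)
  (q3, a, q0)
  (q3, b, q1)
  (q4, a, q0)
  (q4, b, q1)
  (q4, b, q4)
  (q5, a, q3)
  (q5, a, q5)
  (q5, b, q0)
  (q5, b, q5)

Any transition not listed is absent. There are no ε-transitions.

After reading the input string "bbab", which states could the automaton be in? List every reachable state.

{q0, q1, q5}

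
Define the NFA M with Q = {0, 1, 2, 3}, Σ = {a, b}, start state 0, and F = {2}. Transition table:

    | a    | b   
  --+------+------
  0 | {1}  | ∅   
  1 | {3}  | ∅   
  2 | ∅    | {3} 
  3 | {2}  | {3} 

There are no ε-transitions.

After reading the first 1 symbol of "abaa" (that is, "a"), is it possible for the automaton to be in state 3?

No

Start in {0}.
Read 'a': {0} → {1}.
State 3 is not in {1}.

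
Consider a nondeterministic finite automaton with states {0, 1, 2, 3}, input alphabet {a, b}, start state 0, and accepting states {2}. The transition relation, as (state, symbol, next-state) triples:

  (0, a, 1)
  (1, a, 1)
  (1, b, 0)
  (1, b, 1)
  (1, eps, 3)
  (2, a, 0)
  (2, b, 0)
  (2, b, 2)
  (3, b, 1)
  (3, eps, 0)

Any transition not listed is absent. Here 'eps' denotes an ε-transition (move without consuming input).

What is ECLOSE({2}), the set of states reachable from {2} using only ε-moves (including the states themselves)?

Begin with {2}.
No ε-moves leave this set, so the closure equals the set itself.

{2}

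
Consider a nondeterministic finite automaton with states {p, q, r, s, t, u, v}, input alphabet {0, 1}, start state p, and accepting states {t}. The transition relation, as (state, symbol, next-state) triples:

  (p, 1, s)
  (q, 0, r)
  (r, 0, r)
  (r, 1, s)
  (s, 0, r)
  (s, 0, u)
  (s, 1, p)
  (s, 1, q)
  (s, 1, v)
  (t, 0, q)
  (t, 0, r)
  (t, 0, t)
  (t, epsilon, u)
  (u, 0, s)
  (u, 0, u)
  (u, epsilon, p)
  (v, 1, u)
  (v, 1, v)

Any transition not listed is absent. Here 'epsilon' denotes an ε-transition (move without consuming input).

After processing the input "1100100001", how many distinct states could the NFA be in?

Start in {p}.
Read '1': p→{s}; now {s}.
Read '1': s→{p, q, v}; now {p, q, v}.
Read '0': p→∅, q→{r}, v→∅; now {r}.
Read '0': r→{r}; now {r}.
Read '1': r→{s}; now {s}.
Read '0': s→{r, u}; union {r, u}; ε-closure = {p, r, u}.
Read '0': p→∅, r→{r}, u→{s, u}; union {r, s, u}; ε-closure = {p, r, s, u}.
Read '0': p→∅, r→{r}, s→{r, u}, u→{s, u}; union {r, s, u}; ε-closure = {p, r, s, u}.
Read '0': p→∅, r→{r}, s→{r, u}, u→{s, u}; union {r, s, u}; ε-closure = {p, r, s, u}.
Read '1': p→{s}, r→{s}, s→{p, q, v}, u→∅; now {p, q, s, v}.
That set has 4 states.

4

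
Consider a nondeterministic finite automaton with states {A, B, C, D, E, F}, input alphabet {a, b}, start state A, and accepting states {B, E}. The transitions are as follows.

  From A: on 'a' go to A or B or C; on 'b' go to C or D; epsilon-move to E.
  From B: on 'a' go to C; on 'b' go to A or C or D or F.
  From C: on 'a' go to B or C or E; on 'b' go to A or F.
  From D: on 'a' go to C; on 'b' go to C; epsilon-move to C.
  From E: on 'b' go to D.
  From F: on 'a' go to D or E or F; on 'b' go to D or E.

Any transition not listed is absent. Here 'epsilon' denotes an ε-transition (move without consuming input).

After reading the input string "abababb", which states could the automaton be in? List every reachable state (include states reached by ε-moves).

Start: ε-closure({A}) = {A, E}.
Read 'a': A→{A, B, C}, E→∅; union {A, B, C}; ε-closure = {A, B, C, E}.
Read 'b': A→{C, D}, B→{A, C, D, F}, C→{A, F}, E→{D}; union {A, C, D, F}; ε-closure = {A, C, D, E, F}.
Read 'a': A→{A, B, C}, C→{B, C, E}, D→{C}, E→∅, F→{D, E, F}; now {A, B, C, D, E, F}.
Read 'b': A→{C, D}, B→{A, C, D, F}, C→{A, F}, D→{C}, E→{D}, F→{D, E}; now {A, C, D, E, F}.
Read 'a': A→{A, B, C}, C→{B, C, E}, D→{C}, E→∅, F→{D, E, F}; now {A, B, C, D, E, F}.
Read 'b': A→{C, D}, B→{A, C, D, F}, C→{A, F}, D→{C}, E→{D}, F→{D, E}; now {A, C, D, E, F}.
Read 'b': A→{C, D}, C→{A, F}, D→{C}, E→{D}, F→{D, E}; now {A, C, D, E, F}.

{A, C, D, E, F}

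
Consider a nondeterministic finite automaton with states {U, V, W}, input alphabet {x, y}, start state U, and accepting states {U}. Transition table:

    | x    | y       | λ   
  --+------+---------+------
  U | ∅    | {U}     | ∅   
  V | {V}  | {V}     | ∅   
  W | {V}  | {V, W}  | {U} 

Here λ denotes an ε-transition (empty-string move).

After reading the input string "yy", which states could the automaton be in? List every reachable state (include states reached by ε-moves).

Start in {U}.
Read 'y': {U} → {U}.
Read 'y': {U} → {U}.

{U}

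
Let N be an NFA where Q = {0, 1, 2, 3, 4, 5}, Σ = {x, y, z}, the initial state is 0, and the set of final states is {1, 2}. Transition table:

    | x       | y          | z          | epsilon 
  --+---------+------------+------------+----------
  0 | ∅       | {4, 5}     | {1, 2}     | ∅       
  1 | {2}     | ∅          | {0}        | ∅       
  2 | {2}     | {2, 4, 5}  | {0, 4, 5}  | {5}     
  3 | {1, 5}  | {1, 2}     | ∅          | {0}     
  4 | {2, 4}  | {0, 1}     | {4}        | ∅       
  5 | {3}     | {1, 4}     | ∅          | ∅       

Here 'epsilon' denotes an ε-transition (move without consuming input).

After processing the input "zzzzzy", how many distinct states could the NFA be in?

Start in {0}.
Read 'z': {0} → {1, 2, 5}.
Read 'z': {1, 2, 5} → {0, 4, 5}.
Read 'z': {0, 4, 5} → {1, 2, 4, 5}.
Read 'z': {1, 2, 4, 5} → {0, 4, 5}.
Read 'z': {0, 4, 5} → {1, 2, 4, 5}.
Read 'y': {1, 2, 4, 5} → {0, 1, 2, 4, 5}.
That set has 5 states.

5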